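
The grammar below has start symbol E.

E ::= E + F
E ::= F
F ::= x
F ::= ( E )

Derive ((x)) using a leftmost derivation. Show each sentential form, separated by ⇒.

E ⇒ F ⇒ (E) ⇒ (F) ⇒ ((E)) ⇒ ((F)) ⇒ ((x))

E ⇒ F   [E ::= F]
F ⇒ (E)   [F ::= ( E )]
(E) ⇒ (F)   [E ::= F]
(F) ⇒ ((E))   [F ::= ( E )]
((E)) ⇒ ((F))   [E ::= F]
((F)) ⇒ ((x))   [F ::= x]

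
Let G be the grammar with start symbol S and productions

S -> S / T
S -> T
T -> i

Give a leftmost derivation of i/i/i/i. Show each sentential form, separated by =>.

S => S/T => S/T/T => S/T/T/T => T/T/T/T => i/T/T/T => i/i/T/T => i/i/i/T => i/i/i/i

S => S/T   [S -> S / T]
S/T => S/T/T   [S -> S / T]
S/T/T => S/T/T/T   [S -> S / T]
S/T/T/T => T/T/T/T   [S -> T]
T/T/T/T => i/T/T/T   [T -> i]
i/T/T/T => i/i/T/T   [T -> i]
i/i/T/T => i/i/i/T   [T -> i]
i/i/i/T => i/i/i/i   [T -> i]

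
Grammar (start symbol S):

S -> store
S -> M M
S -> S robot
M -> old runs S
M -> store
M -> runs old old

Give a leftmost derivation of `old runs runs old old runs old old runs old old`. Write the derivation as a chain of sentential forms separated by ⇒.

S ⇒ M M ⇒ old runs S M ⇒ old runs M M M ⇒ old runs runs old old M M ⇒ old runs runs old old runs old old M ⇒ old runs runs old old runs old old runs old old

S ⇒ M M   [S -> M M]
M M ⇒ old runs S M   [M -> old runs S]
old runs S M ⇒ old runs M M M   [S -> M M]
old runs M M M ⇒ old runs runs old old M M   [M -> runs old old]
old runs runs old old M M ⇒ old runs runs old old runs old old M   [M -> runs old old]
old runs runs old old runs old old M ⇒ old runs runs old old runs old old runs old old   [M -> runs old old]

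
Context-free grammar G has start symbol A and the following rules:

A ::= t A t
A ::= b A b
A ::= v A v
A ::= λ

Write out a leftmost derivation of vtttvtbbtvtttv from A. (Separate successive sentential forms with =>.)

A=>vAv=>vtAtv=>vttAttv=>vtttAtttv=>vtttvAvtttv=>vtttvtAtvtttv=>vtttvtbAbtvtttv=>vtttvtbbtvtttv

A => vAv   [A ::= v A v]
vAv => vtAtv   [A ::= t A t]
vtAtv => vttAttv   [A ::= t A t]
vttAttv => vtttAtttv   [A ::= t A t]
vtttAtttv => vtttvAvtttv   [A ::= v A v]
vtttvAvtttv => vtttvtAtvtttv   [A ::= t A t]
vtttvtAtvtttv => vtttvtbAbtvtttv   [A ::= b A b]
vtttvtbAbtvtttv => vtttvtbbtvtttv   [A ::= λ]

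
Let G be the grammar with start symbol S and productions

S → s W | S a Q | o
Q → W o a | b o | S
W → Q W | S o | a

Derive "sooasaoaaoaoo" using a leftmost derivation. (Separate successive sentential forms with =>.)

S=>SaQ=>sWaQ=>sSoaQ=>sooaQ=>sooaS=>sooasW=>sooasQW=>sooasWoaW=>sooasQWoaW=>sooasWoaWoaW=>sooasaoaWoaW=>sooasaoaaoaW=>sooasaoaaoaSo=>sooasaoaaoaoo

S => SaQ   [S → S a Q]
SaQ => sWaQ   [S → s W]
sWaQ => sSoaQ   [W → S o]
sSoaQ => sooaQ   [S → o]
sooaQ => sooaS   [Q → S]
sooaS => sooasW   [S → s W]
sooasW => sooasQW   [W → Q W]
sooasQW => sooasWoaW   [Q → W o a]
sooasWoaW => sooasQWoaW   [W → Q W]
sooasQWoaW => sooasWoaWoaW   [Q → W o a]
sooasWoaWoaW => sooasaoaWoaW   [W → a]
sooasaoaWoaW => sooasaoaaoaW   [W → a]
sooasaoaaoaW => sooasaoaaoaSo   [W → S o]
sooasaoaaoaSo => sooasaoaaoaoo   [S → o]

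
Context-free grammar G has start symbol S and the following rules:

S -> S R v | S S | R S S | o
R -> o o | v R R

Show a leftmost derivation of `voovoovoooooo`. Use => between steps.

S=>RSS=>vRRSS=>vooRSS=>voovRRSS=>voovooRSS=>voovoovRRSS=>voovoovooRSS=>voovoovooooSS=>voovoovoooooS=>voovoovoooooo

S => RSS   [S -> R S S]
RSS => vRRSS   [R -> v R R]
vRRSS => vooRSS   [R -> o o]
vooRSS => voovRRSS   [R -> v R R]
voovRRSS => voovooRSS   [R -> o o]
voovooRSS => voovoovRRSS   [R -> v R R]
voovoovRRSS => voovoovooRSS   [R -> o o]
voovoovooRSS => voovoovooooSS   [R -> o o]
voovoovooooSS => voovoovoooooS   [S -> o]
voovoovoooooS => voovoovoooooo   [S -> o]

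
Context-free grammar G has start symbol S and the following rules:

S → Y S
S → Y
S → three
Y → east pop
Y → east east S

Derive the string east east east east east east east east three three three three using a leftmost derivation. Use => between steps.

S => Y   [S → Y]
Y => east east S   [Y → east east S]
east east S => east east Y S   [S → Y S]
east east Y S => east east east east S S   [Y → east east S]
east east east east S S => east east east east Y S S   [S → Y S]
east east east east Y S S => east east east east east east S S S   [Y → east east S]
east east east east east east S S S => east east east east east east Y S S S   [S → Y S]
east east east east east east Y S S S => east east east east east east east east S S S S   [Y → east east S]
east east east east east east east east S S S S => east east east east east east east east three S S S   [S → three]
east east east east east east east east three S S S => east east east east east east east east three three S S   [S → three]
east east east east east east east east three three S S => east east east east east east east east three three three S   [S → three]
east east east east east east east east three three three S => east east east east east east east east three three three three   [S → three]

S => Y => east east S => east east Y S => east east east east S S => east east east east Y S S => east east east east east east S S S => east east east east east east Y S S S => east east east east east east east east S S S S => east east east east east east east east three S S S => east east east east east east east east three three S S => east east east east east east east east three three three S => east east east east east east east east three three three three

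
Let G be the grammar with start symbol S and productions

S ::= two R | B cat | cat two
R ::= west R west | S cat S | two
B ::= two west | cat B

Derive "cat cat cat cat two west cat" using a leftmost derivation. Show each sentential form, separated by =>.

S => B cat => cat B cat => cat cat B cat => cat cat cat B cat => cat cat cat cat B cat => cat cat cat cat two west cat

S => B cat   [S ::= B cat]
B cat => cat B cat   [B ::= cat B]
cat B cat => cat cat B cat   [B ::= cat B]
cat cat B cat => cat cat cat B cat   [B ::= cat B]
cat cat cat B cat => cat cat cat cat B cat   [B ::= cat B]
cat cat cat cat B cat => cat cat cat cat two west cat   [B ::= two west]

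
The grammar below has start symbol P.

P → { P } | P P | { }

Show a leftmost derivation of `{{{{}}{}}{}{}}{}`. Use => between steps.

P=>PP=>{P}P=>{PP}P=>{PPP}P=>{{P}PP}P=>{{PP}PP}P=>{{{P}P}PP}P=>{{{{}}P}PP}P=>{{{{}}{}}PP}P=>{{{{}}{}}{}P}P=>{{{{}}{}}{}{}}P=>{{{{}}{}}{}{}}{}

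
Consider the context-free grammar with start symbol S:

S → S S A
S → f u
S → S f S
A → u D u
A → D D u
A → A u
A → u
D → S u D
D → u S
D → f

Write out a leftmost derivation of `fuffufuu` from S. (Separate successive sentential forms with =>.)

S => SfS   [S → S f S]
SfS => fufS   [S → f u]
fufS => fufSSA   [S → S S A]
fufSSA => fuffuSA   [S → f u]
fuffuSA => fuffufuA   [S → f u]
fuffufuA => fuffufuu   [A → u]

S=>SfS=>fufS=>fufSSA=>fuffuSA=>fuffufuA=>fuffufuu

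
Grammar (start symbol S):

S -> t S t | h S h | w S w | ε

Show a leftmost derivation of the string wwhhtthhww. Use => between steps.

S => wSw => wwSww => wwhShww => wwhhShhww => wwhhtSthhww => wwhhtthhww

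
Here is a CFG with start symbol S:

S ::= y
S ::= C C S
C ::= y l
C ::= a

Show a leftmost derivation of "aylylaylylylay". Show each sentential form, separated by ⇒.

S ⇒ CCS   [S ::= C C S]
CCS ⇒ aCS   [C ::= a]
aCS ⇒ aylS   [C ::= y l]
aylS ⇒ aylCCS   [S ::= C C S]
aylCCS ⇒ aylylCS   [C ::= y l]
aylylCS ⇒ aylylaS   [C ::= a]
aylylaS ⇒ aylylaCCS   [S ::= C C S]
aylylaCCS ⇒ aylylaylCS   [C ::= y l]
aylylaylCS ⇒ aylylaylylS   [C ::= y l]
aylylaylylS ⇒ aylylaylylCCS   [S ::= C C S]
aylylaylylCCS ⇒ aylylaylylylCS   [C ::= y l]
aylylaylylylCS ⇒ aylylaylylylaS   [C ::= a]
aylylaylylylaS ⇒ aylylaylylylay   [S ::= y]

S ⇒ CCS ⇒ aCS ⇒ aylS ⇒ aylCCS ⇒ aylylCS ⇒ aylylaS ⇒ aylylaCCS ⇒ aylylaylCS ⇒ aylylaylylS ⇒ aylylaylylCCS ⇒ aylylaylylylCS ⇒ aylylaylylylaS ⇒ aylylaylylylay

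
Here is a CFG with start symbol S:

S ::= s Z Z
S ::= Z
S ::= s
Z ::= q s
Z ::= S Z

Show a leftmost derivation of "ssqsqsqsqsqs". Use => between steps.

S => sZZ => sSZZ => sZZZ => sSZZZ => sZZZZ => sSZZZZ => sZZZZZ => sSZZZZZ => ssZZZZZ => ssqsZZZZ => ssqsqsZZZ => ssqsqsqsZZ => ssqsqsqsqsZ => ssqsqsqsqsqs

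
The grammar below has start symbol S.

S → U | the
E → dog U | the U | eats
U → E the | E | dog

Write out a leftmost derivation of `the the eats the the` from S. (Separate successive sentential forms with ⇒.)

S ⇒ U ⇒ E ⇒ the U ⇒ the E the ⇒ the the U the ⇒ the the E the the ⇒ the the eats the the

S ⇒ U   [S → U]
U ⇒ E   [U → E]
E ⇒ the U   [E → the U]
the U ⇒ the E the   [U → E the]
the E the ⇒ the the U the   [E → the U]
the the U the ⇒ the the E the the   [U → E the]
the the E the the ⇒ the the eats the the   [E → eats]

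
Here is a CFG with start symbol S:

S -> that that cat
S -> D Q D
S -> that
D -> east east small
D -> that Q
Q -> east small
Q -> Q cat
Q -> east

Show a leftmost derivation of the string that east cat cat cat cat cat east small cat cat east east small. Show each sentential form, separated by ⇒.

S ⇒ D Q D ⇒ that Q Q D ⇒ that Q cat Q D ⇒ that Q cat cat Q D ⇒ that Q cat cat cat Q D ⇒ that Q cat cat cat cat Q D ⇒ that Q cat cat cat cat cat Q D ⇒ that east cat cat cat cat cat Q D ⇒ that east cat cat cat cat cat Q cat D ⇒ that east cat cat cat cat cat Q cat cat D ⇒ that east cat cat cat cat cat east small cat cat D ⇒ that east cat cat cat cat cat east small cat cat east east small

S ⇒ D Q D   [S -> D Q D]
D Q D ⇒ that Q Q D   [D -> that Q]
that Q Q D ⇒ that Q cat Q D   [Q -> Q cat]
that Q cat Q D ⇒ that Q cat cat Q D   [Q -> Q cat]
that Q cat cat Q D ⇒ that Q cat cat cat Q D   [Q -> Q cat]
that Q cat cat cat Q D ⇒ that Q cat cat cat cat Q D   [Q -> Q cat]
that Q cat cat cat cat Q D ⇒ that Q cat cat cat cat cat Q D   [Q -> Q cat]
that Q cat cat cat cat cat Q D ⇒ that east cat cat cat cat cat Q D   [Q -> east]
that east cat cat cat cat cat Q D ⇒ that east cat cat cat cat cat Q cat D   [Q -> Q cat]
that east cat cat cat cat cat Q cat D ⇒ that east cat cat cat cat cat Q cat cat D   [Q -> Q cat]
that east cat cat cat cat cat Q cat cat D ⇒ that east cat cat cat cat cat east small cat cat D   [Q -> east small]
that east cat cat cat cat cat east small cat cat D ⇒ that east cat cat cat cat cat east small cat cat east east small   [D -> east east small]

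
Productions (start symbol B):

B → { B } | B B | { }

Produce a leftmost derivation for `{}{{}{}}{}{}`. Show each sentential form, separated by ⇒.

B ⇒ BB ⇒ BBB ⇒ BBBB ⇒ {}BBB ⇒ {}{B}BB ⇒ {}{BB}BB ⇒ {}{{}B}BB ⇒ {}{{}{}}BB ⇒ {}{{}{}}{}B ⇒ {}{{}{}}{}{}

B ⇒ BB   [B → B B]
BB ⇒ BBB   [B → B B]
BBB ⇒ BBBB   [B → B B]
BBBB ⇒ {}BBB   [B → { }]
{}BBB ⇒ {}{B}BB   [B → { B }]
{}{B}BB ⇒ {}{BB}BB   [B → B B]
{}{BB}BB ⇒ {}{{}B}BB   [B → { }]
{}{{}B}BB ⇒ {}{{}{}}BB   [B → { }]
{}{{}{}}BB ⇒ {}{{}{}}{}B   [B → { }]
{}{{}{}}{}B ⇒ {}{{}{}}{}{}   [B → { }]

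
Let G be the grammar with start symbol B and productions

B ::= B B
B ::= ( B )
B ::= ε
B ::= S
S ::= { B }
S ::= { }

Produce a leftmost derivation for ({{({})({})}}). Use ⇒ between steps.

B ⇒ (B) ⇒ (S) ⇒ ({B}) ⇒ ({S}) ⇒ ({{B}}) ⇒ ({{BB}}) ⇒ ({{(B)B}}) ⇒ ({{(S)B}}) ⇒ ({{({})B}}) ⇒ ({{({})(B)}}) ⇒ ({{({})(S)}}) ⇒ ({{({})({})}})

B ⇒ (B)   [B ::= ( B )]
(B) ⇒ (S)   [B ::= S]
(S) ⇒ ({B})   [S ::= { B }]
({B}) ⇒ ({S})   [B ::= S]
({S}) ⇒ ({{B}})   [S ::= { B }]
({{B}}) ⇒ ({{BB}})   [B ::= B B]
({{BB}}) ⇒ ({{(B)B}})   [B ::= ( B )]
({{(B)B}}) ⇒ ({{(S)B}})   [B ::= S]
({{(S)B}}) ⇒ ({{({})B}})   [S ::= { }]
({{({})B}}) ⇒ ({{({})(B)}})   [B ::= ( B )]
({{({})(B)}}) ⇒ ({{({})(S)}})   [B ::= S]
({{({})(S)}}) ⇒ ({{({})({})}})   [S ::= { }]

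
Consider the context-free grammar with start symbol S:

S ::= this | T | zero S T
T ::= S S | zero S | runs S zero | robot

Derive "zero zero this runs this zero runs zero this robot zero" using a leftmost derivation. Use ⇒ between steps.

S ⇒ zero S T ⇒ zero zero S T T ⇒ zero zero this T T ⇒ zero zero this runs S zero T ⇒ zero zero this runs this zero T ⇒ zero zero this runs this zero runs S zero ⇒ zero zero this runs this zero runs zero S T zero ⇒ zero zero this runs this zero runs zero this T zero ⇒ zero zero this runs this zero runs zero this robot zero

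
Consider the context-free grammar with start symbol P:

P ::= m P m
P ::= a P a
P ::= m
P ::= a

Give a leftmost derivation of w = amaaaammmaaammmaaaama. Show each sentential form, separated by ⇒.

P ⇒ aPa ⇒ amPma ⇒ amaPama ⇒ amaaPaama ⇒ amaaaPaaama ⇒ amaaaaPaaaama ⇒ amaaaamPmaaaama ⇒ amaaaammPmmaaaama ⇒ amaaaammmPmmmaaaama ⇒ amaaaammmaPammmaaaama ⇒ amaaaammmaaammmaaaama

P ⇒ aPa   [P ::= a P a]
aPa ⇒ amPma   [P ::= m P m]
amPma ⇒ amaPama   [P ::= a P a]
amaPama ⇒ amaaPaama   [P ::= a P a]
amaaPaama ⇒ amaaaPaaama   [P ::= a P a]
amaaaPaaama ⇒ amaaaaPaaaama   [P ::= a P a]
amaaaaPaaaama ⇒ amaaaamPmaaaama   [P ::= m P m]
amaaaamPmaaaama ⇒ amaaaammPmmaaaama   [P ::= m P m]
amaaaammPmmaaaama ⇒ amaaaammmPmmmaaaama   [P ::= m P m]
amaaaammmPmmmaaaama ⇒ amaaaammmaPammmaaaama   [P ::= a P a]
amaaaammmaPammmaaaama ⇒ amaaaammmaaammmaaaama   [P ::= a]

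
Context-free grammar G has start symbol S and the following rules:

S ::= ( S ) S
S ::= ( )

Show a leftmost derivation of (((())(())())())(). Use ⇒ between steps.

S⇒(S)S⇒((S)S)S⇒(((S)S)S)S⇒(((())S)S)S⇒(((())(S)S)S)S⇒(((())(())S)S)S⇒(((())(())())S)S⇒(((())(())())())S⇒(((())(())())())()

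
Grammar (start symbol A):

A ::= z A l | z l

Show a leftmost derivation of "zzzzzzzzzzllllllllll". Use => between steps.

A=>zAl=>zzAll=>zzzAlll=>zzzzAllll=>zzzzzAlllll=>zzzzzzAllllll=>zzzzzzzAlllllll=>zzzzzzzzAllllllll=>zzzzzzzzzAlllllllll=>zzzzzzzzzzllllllllll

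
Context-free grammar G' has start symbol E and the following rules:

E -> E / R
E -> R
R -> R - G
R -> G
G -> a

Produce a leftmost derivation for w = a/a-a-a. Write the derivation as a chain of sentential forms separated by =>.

E => E/R   [E -> E / R]
E/R => R/R   [E -> R]
R/R => G/R   [R -> G]
G/R => a/R   [G -> a]
a/R => a/R-G   [R -> R - G]
a/R-G => a/R-G-G   [R -> R - G]
a/R-G-G => a/G-G-G   [R -> G]
a/G-G-G => a/a-G-G   [G -> a]
a/a-G-G => a/a-a-G   [G -> a]
a/a-a-G => a/a-a-a   [G -> a]

E=>E/R=>R/R=>G/R=>a/R=>a/R-G=>a/R-G-G=>a/G-G-G=>a/a-G-G=>a/a-a-G=>a/a-a-a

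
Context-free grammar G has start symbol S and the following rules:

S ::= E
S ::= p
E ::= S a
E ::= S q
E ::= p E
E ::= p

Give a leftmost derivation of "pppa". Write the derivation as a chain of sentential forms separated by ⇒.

S ⇒ E   [S ::= E]
E ⇒ Sa   [E ::= S a]
Sa ⇒ Ea   [S ::= E]
Ea ⇒ pEa   [E ::= p E]
pEa ⇒ ppEa   [E ::= p E]
ppEa ⇒ pppa   [E ::= p]

S⇒E⇒Sa⇒Ea⇒pEa⇒ppEa⇒pppa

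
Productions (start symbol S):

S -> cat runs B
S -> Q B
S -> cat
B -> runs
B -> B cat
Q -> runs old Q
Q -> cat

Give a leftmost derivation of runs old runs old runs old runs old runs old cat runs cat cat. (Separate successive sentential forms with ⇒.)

S ⇒ Q B ⇒ runs old Q B ⇒ runs old runs old Q B ⇒ runs old runs old runs old Q B ⇒ runs old runs old runs old runs old Q B ⇒ runs old runs old runs old runs old runs old Q B ⇒ runs old runs old runs old runs old runs old cat B ⇒ runs old runs old runs old runs old runs old cat B cat ⇒ runs old runs old runs old runs old runs old cat B cat cat ⇒ runs old runs old runs old runs old runs old cat runs cat cat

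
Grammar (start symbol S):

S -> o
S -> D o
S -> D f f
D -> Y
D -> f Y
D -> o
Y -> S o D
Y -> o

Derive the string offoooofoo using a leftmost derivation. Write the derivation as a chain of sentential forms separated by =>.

S => Do => Yo => SoDo => DooDo => YooDo => SoDooDo => DffoDooDo => offoDooDo => offoYooDo => offooooDo => offoooofYo => offoooofoo

S => Do   [S -> D o]
Do => Yo   [D -> Y]
Yo => SoDo   [Y -> S o D]
SoDo => DooDo   [S -> D o]
DooDo => YooDo   [D -> Y]
YooDo => SoDooDo   [Y -> S o D]
SoDooDo => DffoDooDo   [S -> D f f]
DffoDooDo => offoDooDo   [D -> o]
offoDooDo => offoYooDo   [D -> Y]
offoYooDo => offooooDo   [Y -> o]
offooooDo => offoooofYo   [D -> f Y]
offoooofYo => offoooofoo   [Y -> o]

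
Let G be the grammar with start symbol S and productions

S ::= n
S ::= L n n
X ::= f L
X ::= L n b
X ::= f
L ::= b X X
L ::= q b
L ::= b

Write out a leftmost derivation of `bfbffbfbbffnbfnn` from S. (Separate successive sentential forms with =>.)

S => Lnn => bXXnn => bfLXnn => bfbXXXnn => bfbfXXnn => bfbffLXnn => bfbffbXXXnn => bfbffbfLXXnn => bfbffbfbXXnn => bfbffbfbLnbXnn => bfbffbfbbXXnbXnn => bfbffbfbbfXnbXnn => bfbffbfbbffnbXnn => bfbffbfbbffnbfnn

S => Lnn   [S ::= L n n]
Lnn => bXXnn   [L ::= b X X]
bXXnn => bfLXnn   [X ::= f L]
bfLXnn => bfbXXXnn   [L ::= b X X]
bfbXXXnn => bfbfXXnn   [X ::= f]
bfbfXXnn => bfbffLXnn   [X ::= f L]
bfbffLXnn => bfbffbXXXnn   [L ::= b X X]
bfbffbXXXnn => bfbffbfLXXnn   [X ::= f L]
bfbffbfLXXnn => bfbffbfbXXnn   [L ::= b]
bfbffbfbXXnn => bfbffbfbLnbXnn   [X ::= L n b]
bfbffbfbLnbXnn => bfbffbfbbXXnbXnn   [L ::= b X X]
bfbffbfbbXXnbXnn => bfbffbfbbfXnbXnn   [X ::= f]
bfbffbfbbfXnbXnn => bfbffbfbbffnbXnn   [X ::= f]
bfbffbfbbffnbXnn => bfbffbfbbffnbfnn   [X ::= f]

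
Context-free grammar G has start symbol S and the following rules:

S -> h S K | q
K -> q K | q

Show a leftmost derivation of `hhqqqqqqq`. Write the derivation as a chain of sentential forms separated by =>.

S => hSK   [S -> h S K]
hSK => hhSKK   [S -> h S K]
hhSKK => hhqKK   [S -> q]
hhqKK => hhqqK   [K -> q]
hhqqK => hhqqqK   [K -> q K]
hhqqqK => hhqqqqK   [K -> q K]
hhqqqqK => hhqqqqqK   [K -> q K]
hhqqqqqK => hhqqqqqqK   [K -> q K]
hhqqqqqqK => hhqqqqqqq   [K -> q]

S => hSK => hhSKK => hhqKK => hhqqK => hhqqqK => hhqqqqK => hhqqqqqK => hhqqqqqqK => hhqqqqqqq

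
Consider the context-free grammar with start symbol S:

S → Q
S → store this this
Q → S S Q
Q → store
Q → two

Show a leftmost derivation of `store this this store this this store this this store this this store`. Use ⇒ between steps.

S ⇒ Q ⇒ S S Q ⇒ store this this S Q ⇒ store this this store this this Q ⇒ store this this store this this S S Q ⇒ store this this store this this store this this S Q ⇒ store this this store this this store this this store this this Q ⇒ store this this store this this store this this store this this store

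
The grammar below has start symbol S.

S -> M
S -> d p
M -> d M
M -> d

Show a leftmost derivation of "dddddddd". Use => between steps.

S => M   [S -> M]
M => dM   [M -> d M]
dM => ddM   [M -> d M]
ddM => dddM   [M -> d M]
dddM => ddddM   [M -> d M]
ddddM => dddddM   [M -> d M]
dddddM => ddddddM   [M -> d M]
ddddddM => dddddddM   [M -> d M]
dddddddM => dddddddd   [M -> d]

S=>M=>dM=>ddM=>dddM=>ddddM=>dddddM=>ddddddM=>dddddddM=>dddddddd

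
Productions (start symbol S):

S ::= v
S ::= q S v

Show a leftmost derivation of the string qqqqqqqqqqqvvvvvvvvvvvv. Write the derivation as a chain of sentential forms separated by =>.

S=>qSv=>qqSvv=>qqqSvvv=>qqqqSvvvv=>qqqqqSvvvvv=>qqqqqqSvvvvvv=>qqqqqqqSvvvvvvv=>qqqqqqqqSvvvvvvvv=>qqqqqqqqqSvvvvvvvvv=>qqqqqqqqqqSvvvvvvvvvv=>qqqqqqqqqqqSvvvvvvvvvvv=>qqqqqqqqqqqvvvvvvvvvvvv

S => qSv   [S ::= q S v]
qSv => qqSvv   [S ::= q S v]
qqSvv => qqqSvvv   [S ::= q S v]
qqqSvvv => qqqqSvvvv   [S ::= q S v]
qqqqSvvvv => qqqqqSvvvvv   [S ::= q S v]
qqqqqSvvvvv => qqqqqqSvvvvvv   [S ::= q S v]
qqqqqqSvvvvvv => qqqqqqqSvvvvvvv   [S ::= q S v]
qqqqqqqSvvvvvvv => qqqqqqqqSvvvvvvvv   [S ::= q S v]
qqqqqqqqSvvvvvvvv => qqqqqqqqqSvvvvvvvvv   [S ::= q S v]
qqqqqqqqqSvvvvvvvvv => qqqqqqqqqqSvvvvvvvvvv   [S ::= q S v]
qqqqqqqqqqSvvvvvvvvvv => qqqqqqqqqqqSvvvvvvvvvvv   [S ::= q S v]
qqqqqqqqqqqSvvvvvvvvvvv => qqqqqqqqqqqvvvvvvvvvvvv   [S ::= v]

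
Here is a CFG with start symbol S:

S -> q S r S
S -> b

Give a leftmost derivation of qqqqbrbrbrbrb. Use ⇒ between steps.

S⇒qSrS⇒qqSrSrS⇒qqqSrSrSrS⇒qqqqSrSrSrSrS⇒qqqqbrSrSrSrS⇒qqqqbrbrSrSrS⇒qqqqbrbrbrSrS⇒qqqqbrbrbrbrS⇒qqqqbrbrbrbrb

S ⇒ qSrS   [S -> q S r S]
qSrS ⇒ qqSrSrS   [S -> q S r S]
qqSrSrS ⇒ qqqSrSrSrS   [S -> q S r S]
qqqSrSrSrS ⇒ qqqqSrSrSrSrS   [S -> q S r S]
qqqqSrSrSrSrS ⇒ qqqqbrSrSrSrS   [S -> b]
qqqqbrSrSrSrS ⇒ qqqqbrbrSrSrS   [S -> b]
qqqqbrbrSrSrS ⇒ qqqqbrbrbrSrS   [S -> b]
qqqqbrbrbrSrS ⇒ qqqqbrbrbrbrS   [S -> b]
qqqqbrbrbrbrS ⇒ qqqqbrbrbrbrb   [S -> b]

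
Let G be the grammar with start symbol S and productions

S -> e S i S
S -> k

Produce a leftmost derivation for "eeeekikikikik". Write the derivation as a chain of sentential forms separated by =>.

S => eSiS => eeSiSiS => eeeSiSiSiS => eeeeSiSiSiSiS => eeeekiSiSiSiS => eeeekikiSiSiS => eeeekikikiSiS => eeeekikikikiS => eeeekikikikik

S => eSiS   [S -> e S i S]
eSiS => eeSiSiS   [S -> e S i S]
eeSiSiS => eeeSiSiSiS   [S -> e S i S]
eeeSiSiSiS => eeeeSiSiSiSiS   [S -> e S i S]
eeeeSiSiSiSiS => eeeekiSiSiSiS   [S -> k]
eeeekiSiSiSiS => eeeekikiSiSiS   [S -> k]
eeeekikiSiSiS => eeeekikikiSiS   [S -> k]
eeeekikikiSiS => eeeekikikikiS   [S -> k]
eeeekikikikiS => eeeekikikikik   [S -> k]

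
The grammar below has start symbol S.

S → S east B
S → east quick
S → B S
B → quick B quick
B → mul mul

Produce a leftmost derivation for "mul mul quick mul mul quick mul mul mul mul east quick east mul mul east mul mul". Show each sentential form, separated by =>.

S => S east B => B S east B => mul mul S east B => mul mul B S east B => mul mul quick B quick S east B => mul mul quick mul mul quick S east B => mul mul quick mul mul quick S east B east B => mul mul quick mul mul quick B S east B east B => mul mul quick mul mul quick mul mul S east B east B => mul mul quick mul mul quick mul mul B S east B east B => mul mul quick mul mul quick mul mul mul mul S east B east B => mul mul quick mul mul quick mul mul mul mul east quick east B east B => mul mul quick mul mul quick mul mul mul mul east quick east mul mul east B => mul mul quick mul mul quick mul mul mul mul east quick east mul mul east mul mul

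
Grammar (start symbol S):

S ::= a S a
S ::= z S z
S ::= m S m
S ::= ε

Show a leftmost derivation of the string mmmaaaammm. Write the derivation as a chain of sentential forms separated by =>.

S => mSm => mmSmm => mmmSmmm => mmmaSammm => mmmaaSaammm => mmmaaaammm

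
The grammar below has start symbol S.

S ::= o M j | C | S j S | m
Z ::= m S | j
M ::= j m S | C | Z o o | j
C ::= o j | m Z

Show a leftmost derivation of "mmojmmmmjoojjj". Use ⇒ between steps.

S⇒C⇒mZ⇒mmS⇒mmoMj⇒mmojmSj⇒mmojmSjSj⇒mmojmCjSj⇒mmojmmZjSj⇒mmojmmmSjSj⇒mmojmmmmjSj⇒mmojmmmmjoMjj⇒mmojmmmmjoCjj⇒mmojmmmmjoojjj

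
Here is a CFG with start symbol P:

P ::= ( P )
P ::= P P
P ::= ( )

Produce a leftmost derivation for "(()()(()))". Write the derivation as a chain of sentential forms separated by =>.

P => (P) => (PP) => (PPP) => (()PP) => (()()P) => (()()(P)) => (()()(()))

P => (P)   [P ::= ( P )]
(P) => (PP)   [P ::= P P]
(PP) => (PPP)   [P ::= P P]
(PPP) => (()PP)   [P ::= ( )]
(()PP) => (()()P)   [P ::= ( )]
(()()P) => (()()(P))   [P ::= ( P )]
(()()(P)) => (()()(()))   [P ::= ( )]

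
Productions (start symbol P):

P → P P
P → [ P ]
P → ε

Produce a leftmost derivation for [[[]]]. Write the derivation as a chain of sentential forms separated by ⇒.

P ⇒ [P] ⇒ [[P]] ⇒ [[[P]]] ⇒ [[[]]]

P ⇒ [P]   [P → [ P ]]
[P] ⇒ [[P]]   [P → [ P ]]
[[P]] ⇒ [[[P]]]   [P → [ P ]]
[[[P]]] ⇒ [[[]]]   [P → ε]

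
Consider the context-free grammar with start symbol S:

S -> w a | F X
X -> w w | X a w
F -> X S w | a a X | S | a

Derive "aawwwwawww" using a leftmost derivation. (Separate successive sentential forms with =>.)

S => FX => SX => FXX => aaXXX => aawwXX => aawwXawX => aawwwwawX => aawwwwawww

S => FX   [S -> F X]
FX => SX   [F -> S]
SX => FXX   [S -> F X]
FXX => aaXXX   [F -> a a X]
aaXXX => aawwXX   [X -> w w]
aawwXX => aawwXawX   [X -> X a w]
aawwXawX => aawwwwawX   [X -> w w]
aawwwwawX => aawwwwawww   [X -> w w]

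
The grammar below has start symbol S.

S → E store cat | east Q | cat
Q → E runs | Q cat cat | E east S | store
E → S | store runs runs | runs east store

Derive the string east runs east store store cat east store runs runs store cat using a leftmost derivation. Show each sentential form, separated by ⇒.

S ⇒ east Q ⇒ east E east S ⇒ east S east S ⇒ east E store cat east S ⇒ east runs east store store cat east S ⇒ east runs east store store cat east E store cat ⇒ east runs east store store cat east store runs runs store cat

S ⇒ east Q   [S → east Q]
east Q ⇒ east E east S   [Q → E east S]
east E east S ⇒ east S east S   [E → S]
east S east S ⇒ east E store cat east S   [S → E store cat]
east E store cat east S ⇒ east runs east store store cat east S   [E → runs east store]
east runs east store store cat east S ⇒ east runs east store store cat east E store cat   [S → E store cat]
east runs east store store cat east E store cat ⇒ east runs east store store cat east store runs runs store cat   [E → store runs runs]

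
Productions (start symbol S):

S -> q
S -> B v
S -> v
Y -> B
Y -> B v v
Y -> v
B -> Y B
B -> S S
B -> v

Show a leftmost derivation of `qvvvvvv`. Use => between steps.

S => Bv => SSv => BvSv => SSvSv => qSvSv => qBvvSv => qYBvvSv => qvBvvSv => qvvvvSv => qvvvvvv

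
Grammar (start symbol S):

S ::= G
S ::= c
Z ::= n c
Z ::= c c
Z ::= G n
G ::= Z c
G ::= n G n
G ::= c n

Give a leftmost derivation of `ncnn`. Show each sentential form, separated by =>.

S=>G=>nGn=>ncnn

S => G   [S ::= G]
G => nGn   [G ::= n G n]
nGn => ncnn   [G ::= c n]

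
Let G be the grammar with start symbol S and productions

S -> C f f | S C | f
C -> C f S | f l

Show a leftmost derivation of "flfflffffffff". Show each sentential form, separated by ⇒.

S ⇒ Cff ⇒ CfSff ⇒ flfSff ⇒ flfCffff ⇒ flfCfSffff ⇒ flfCfSfSffff ⇒ flfflfSfSffff ⇒ flfflfffSffff ⇒ flfflffffffff

S ⇒ Cff   [S -> C f f]
Cff ⇒ CfSff   [C -> C f S]
CfSff ⇒ flfSff   [C -> f l]
flfSff ⇒ flfCffff   [S -> C f f]
flfCffff ⇒ flfCfSffff   [C -> C f S]
flfCfSffff ⇒ flfCfSfSffff   [C -> C f S]
flfCfSfSffff ⇒ flfflfSfSffff   [C -> f l]
flfflfSfSffff ⇒ flfflfffSffff   [S -> f]
flfflfffSffff ⇒ flfflffffffff   [S -> f]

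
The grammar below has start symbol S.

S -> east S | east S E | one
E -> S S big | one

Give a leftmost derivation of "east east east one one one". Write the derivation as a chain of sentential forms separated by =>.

S => east S E => east east S E E => east east east S E E => east east east one E E => east east east one one E => east east east one one one

S => east S E   [S -> east S E]
east S E => east east S E E   [S -> east S E]
east east S E E => east east east S E E   [S -> east S]
east east east S E E => east east east one E E   [S -> one]
east east east one E E => east east east one one E   [E -> one]
east east east one one E => east east east one one one   [E -> one]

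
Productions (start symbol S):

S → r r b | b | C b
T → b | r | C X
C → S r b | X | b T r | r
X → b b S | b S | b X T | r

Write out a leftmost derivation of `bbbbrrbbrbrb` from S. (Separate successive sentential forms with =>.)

S => Cb   [S → C b]
Cb => bTrb   [C → b T r]
bTrb => bCXrb   [T → C X]
bCXrb => bXXrb   [C → X]
bXXrb => bbbSXrb   [X → b b S]
bbbSXrb => bbbCbXrb   [S → C b]
bbbCbXrb => bbbbTrbXrb   [C → b T r]
bbbbTrbXrb => bbbbrrbXrb   [T → r]
bbbbrrbXrb => bbbbrrbbXTrb   [X → b X T]
bbbbrrbbXTrb => bbbbrrbbrTrb   [X → r]
bbbbrrbbrTrb => bbbbrrbbrbrb   [T → b]

S => Cb => bTrb => bCXrb => bXXrb => bbbSXrb => bbbCbXrb => bbbbTrbXrb => bbbbrrbXrb => bbbbrrbbXTrb => bbbbrrbbrTrb => bbbbrrbbrbrb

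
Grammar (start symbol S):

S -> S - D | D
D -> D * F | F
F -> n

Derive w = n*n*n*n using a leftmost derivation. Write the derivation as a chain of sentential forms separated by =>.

S => D   [S -> D]
D => D*F   [D -> D * F]
D*F => D*F*F   [D -> D * F]
D*F*F => D*F*F*F   [D -> D * F]
D*F*F*F => F*F*F*F   [D -> F]
F*F*F*F => n*F*F*F   [F -> n]
n*F*F*F => n*n*F*F   [F -> n]
n*n*F*F => n*n*n*F   [F -> n]
n*n*n*F => n*n*n*n   [F -> n]

S => D => D*F => D*F*F => D*F*F*F => F*F*F*F => n*F*F*F => n*n*F*F => n*n*n*F => n*n*n*n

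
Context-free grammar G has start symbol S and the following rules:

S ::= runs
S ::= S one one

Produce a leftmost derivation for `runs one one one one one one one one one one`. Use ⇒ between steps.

S ⇒ S one one ⇒ S one one one one ⇒ S one one one one one one ⇒ S one one one one one one one one ⇒ S one one one one one one one one one one ⇒ runs one one one one one one one one one one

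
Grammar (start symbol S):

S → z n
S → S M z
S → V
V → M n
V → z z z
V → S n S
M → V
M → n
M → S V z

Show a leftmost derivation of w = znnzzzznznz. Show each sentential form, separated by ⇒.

S ⇒ SMz ⇒ SMzMz ⇒ SMzMzMz ⇒ znMzMzMz ⇒ znnzMzMz ⇒ znnzVzMz ⇒ znnzMnzMz ⇒ znnzVnzMz ⇒ znnzzzznzMz ⇒ znnzzzznznz

S ⇒ SMz   [S → S M z]
SMz ⇒ SMzMz   [S → S M z]
SMzMz ⇒ SMzMzMz   [S → S M z]
SMzMzMz ⇒ znMzMzMz   [S → z n]
znMzMzMz ⇒ znnzMzMz   [M → n]
znnzMzMz ⇒ znnzVzMz   [M → V]
znnzVzMz ⇒ znnzMnzMz   [V → M n]
znnzMnzMz ⇒ znnzVnzMz   [M → V]
znnzVnzMz ⇒ znnzzzznzMz   [V → z z z]
znnzzzznzMz ⇒ znnzzzznznz   [M → n]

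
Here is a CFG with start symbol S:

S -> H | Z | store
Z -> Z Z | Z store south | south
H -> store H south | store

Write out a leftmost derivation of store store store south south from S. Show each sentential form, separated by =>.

S => H => store H south => store store H south south => store store store south south

S => H   [S -> H]
H => store H south   [H -> store H south]
store H south => store store H south south   [H -> store H south]
store store H south south => store store store south south   [H -> store]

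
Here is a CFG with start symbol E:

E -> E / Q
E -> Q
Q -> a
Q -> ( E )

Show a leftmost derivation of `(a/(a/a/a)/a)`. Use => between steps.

E=>Q=>(E)=>(E/Q)=>(E/Q/Q)=>(Q/Q/Q)=>(a/Q/Q)=>(a/(E)/Q)=>(a/(E/Q)/Q)=>(a/(E/Q/Q)/Q)=>(a/(Q/Q/Q)/Q)=>(a/(a/Q/Q)/Q)=>(a/(a/a/Q)/Q)=>(a/(a/a/a)/Q)=>(a/(a/a/a)/a)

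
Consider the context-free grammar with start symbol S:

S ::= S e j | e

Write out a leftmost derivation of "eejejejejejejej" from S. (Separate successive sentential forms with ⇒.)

S⇒Sej⇒Sejej⇒Sejejej⇒Sejejejej⇒Sejejejejej⇒Sejejejejejej⇒Sejejejejejejej⇒eejejejejejejej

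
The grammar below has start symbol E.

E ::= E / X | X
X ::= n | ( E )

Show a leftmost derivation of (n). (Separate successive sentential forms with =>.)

E => X => (E) => (X) => (n)

E => X   [E ::= X]
X => (E)   [X ::= ( E )]
(E) => (X)   [E ::= X]
(X) => (n)   [X ::= n]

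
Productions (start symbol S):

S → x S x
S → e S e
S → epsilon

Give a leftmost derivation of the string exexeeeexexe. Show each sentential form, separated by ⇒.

S ⇒ eSe ⇒ exSxe ⇒ exeSexe ⇒ exexSxexe ⇒ exexeSexexe ⇒ exexeeSeexexe ⇒ exexeeeexexe

S ⇒ eSe   [S → e S e]
eSe ⇒ exSxe   [S → x S x]
exSxe ⇒ exeSexe   [S → e S e]
exeSexe ⇒ exexSxexe   [S → x S x]
exexSxexe ⇒ exexeSexexe   [S → e S e]
exexeSexexe ⇒ exexeeSeexexe   [S → e S e]
exexeeSeexexe ⇒ exexeeeexexe   [S → epsilon]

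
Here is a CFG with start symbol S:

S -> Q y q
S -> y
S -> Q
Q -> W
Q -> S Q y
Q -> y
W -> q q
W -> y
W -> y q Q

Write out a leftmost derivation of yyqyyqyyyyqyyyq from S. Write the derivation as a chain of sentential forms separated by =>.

S => Qyq => SQyyq => QyqQyyq => SQyyqQyyq => QyqQyyqQyyq => yyqQyyqQyyq => yyqSQyyyqQyyq => yyqQyqQyyyqQyyq => yyqyyqQyyyqQyyq => yyqyyqWyyyqQyyq => yyqyyqyyyyqQyyq => yyqyyqyyyyqyyyq

S => Qyq   [S -> Q y q]
Qyq => SQyyq   [Q -> S Q y]
SQyyq => QyqQyyq   [S -> Q y q]
QyqQyyq => SQyyqQyyq   [Q -> S Q y]
SQyyqQyyq => QyqQyyqQyyq   [S -> Q y q]
QyqQyyqQyyq => yyqQyyqQyyq   [Q -> y]
yyqQyyqQyyq => yyqSQyyyqQyyq   [Q -> S Q y]
yyqSQyyyqQyyq => yyqQyqQyyyqQyyq   [S -> Q y q]
yyqQyqQyyyqQyyq => yyqyyqQyyyqQyyq   [Q -> y]
yyqyyqQyyyqQyyq => yyqyyqWyyyqQyyq   [Q -> W]
yyqyyqWyyyqQyyq => yyqyyqyyyyqQyyq   [W -> y]
yyqyyqyyyyqQyyq => yyqyyqyyyyqyyyq   [Q -> y]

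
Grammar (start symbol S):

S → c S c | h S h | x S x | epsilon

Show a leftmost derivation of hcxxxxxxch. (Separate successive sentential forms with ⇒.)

S ⇒ hSh   [S → h S h]
hSh ⇒ hcSch   [S → c S c]
hcSch ⇒ hcxSxch   [S → x S x]
hcxSxch ⇒ hcxxSxxch   [S → x S x]
hcxxSxxch ⇒ hcxxxSxxxch   [S → x S x]
hcxxxSxxxch ⇒ hcxxxxxxch   [S → epsilon]

S ⇒ hSh ⇒ hcSch ⇒ hcxSxch ⇒ hcxxSxxch ⇒ hcxxxSxxxch ⇒ hcxxxxxxch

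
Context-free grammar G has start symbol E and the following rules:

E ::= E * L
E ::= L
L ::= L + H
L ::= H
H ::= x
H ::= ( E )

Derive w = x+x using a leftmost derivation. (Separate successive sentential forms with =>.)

E=>L=>L+H=>H+H=>x+H=>x+x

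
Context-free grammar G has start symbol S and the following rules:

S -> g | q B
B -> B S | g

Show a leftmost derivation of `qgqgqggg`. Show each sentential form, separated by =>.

S => qB   [S -> q B]
qB => qBS   [B -> B S]
qBS => qBSS   [B -> B S]
qBSS => qBSSS   [B -> B S]
qBSSS => qBSSSS   [B -> B S]
qBSSSS => qgSSSS   [B -> g]
qgSSSS => qgqBSSS   [S -> q B]
qgqBSSS => qgqgSSS   [B -> g]
qgqgSSS => qgqgqBSS   [S -> q B]
qgqgqBSS => qgqgqgSS   [B -> g]
qgqgqgSS => qgqgqggS   [S -> g]
qgqgqggS => qgqgqggg   [S -> g]

S => qB => qBS => qBSS => qBSSS => qBSSSS => qgSSSS => qgqBSSS => qgqgSSS => qgqgqBSS => qgqgqgSS => qgqgqggS => qgqgqggg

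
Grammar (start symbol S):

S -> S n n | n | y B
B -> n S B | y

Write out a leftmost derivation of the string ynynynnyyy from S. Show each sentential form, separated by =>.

S => yB   [S -> y B]
yB => ynSB   [B -> n S B]
ynSB => ynyBB   [S -> y B]
ynyBB => ynynSBB   [B -> n S B]
ynynSBB => ynynyBBB   [S -> y B]
ynynyBBB => ynynynSBBB   [B -> n S B]
ynynynSBBB => ynynynnBBB   [S -> n]
ynynynnBBB => ynynynnyBB   [B -> y]
ynynynnyBB => ynynynnyyB   [B -> y]
ynynynnyyB => ynynynnyyy   [B -> y]

S=>yB=>ynSB=>ynyBB=>ynynSBB=>ynynyBBB=>ynynynSBBB=>ynynynnBBB=>ynynynnyBB=>ynynynnyyB=>ynynynnyyy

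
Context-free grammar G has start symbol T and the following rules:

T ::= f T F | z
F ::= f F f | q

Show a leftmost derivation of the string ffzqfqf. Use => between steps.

T => fTF => ffTFF => ffzFF => ffzqF => ffzqfFf => ffzqfqf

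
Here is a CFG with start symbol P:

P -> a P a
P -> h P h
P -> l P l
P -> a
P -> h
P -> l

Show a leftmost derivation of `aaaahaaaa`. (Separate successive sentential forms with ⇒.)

P⇒aPa⇒aaPaa⇒aaaPaaa⇒aaaaPaaaa⇒aaaahaaaa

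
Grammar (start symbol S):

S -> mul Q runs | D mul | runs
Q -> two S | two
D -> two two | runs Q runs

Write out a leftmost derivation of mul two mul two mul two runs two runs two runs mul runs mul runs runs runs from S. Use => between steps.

S => mul Q runs => mul two S runs => mul two mul Q runs runs => mul two mul two S runs runs => mul two mul two mul Q runs runs runs => mul two mul two mul two S runs runs runs => mul two mul two mul two D mul runs runs runs => mul two mul two mul two runs Q runs mul runs runs runs => mul two mul two mul two runs two S runs mul runs runs runs => mul two mul two mul two runs two D mul runs mul runs runs runs => mul two mul two mul two runs two runs Q runs mul runs mul runs runs runs => mul two mul two mul two runs two runs two runs mul runs mul runs runs runs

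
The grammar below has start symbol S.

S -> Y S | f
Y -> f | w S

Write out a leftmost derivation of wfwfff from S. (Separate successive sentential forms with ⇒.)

S ⇒ YS   [S -> Y S]
YS ⇒ wSS   [Y -> w S]
wSS ⇒ wfS   [S -> f]
wfS ⇒ wfYS   [S -> Y S]
wfYS ⇒ wfwSS   [Y -> w S]
wfwSS ⇒ wfwfS   [S -> f]
wfwfS ⇒ wfwfYS   [S -> Y S]
wfwfYS ⇒ wfwffS   [Y -> f]
wfwffS ⇒ wfwfff   [S -> f]

S ⇒ YS ⇒ wSS ⇒ wfS ⇒ wfYS ⇒ wfwSS ⇒ wfwfS ⇒ wfwfYS ⇒ wfwffS ⇒ wfwfff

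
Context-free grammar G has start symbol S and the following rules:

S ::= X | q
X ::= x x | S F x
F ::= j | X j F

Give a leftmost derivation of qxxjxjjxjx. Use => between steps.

S => X   [S ::= X]
X => SFx   [X ::= S F x]
SFx => XFx   [S ::= X]
XFx => SFxFx   [X ::= S F x]
SFxFx => qFxFx   [S ::= q]
qFxFx => qXjFxFx   [F ::= X j F]
qXjFxFx => qSFxjFxFx   [X ::= S F x]
qSFxjFxFx => qXFxjFxFx   [S ::= X]
qXFxjFxFx => qxxFxjFxFx   [X ::= x x]
qxxFxjFxFx => qxxjxjFxFx   [F ::= j]
qxxjxjFxFx => qxxjxjjxFx   [F ::= j]
qxxjxjjxFx => qxxjxjjxjx   [F ::= j]

S => X => SFx => XFx => SFxFx => qFxFx => qXjFxFx => qSFxjFxFx => qXFxjFxFx => qxxFxjFxFx => qxxjxjFxFx => qxxjxjjxFx => qxxjxjjxjx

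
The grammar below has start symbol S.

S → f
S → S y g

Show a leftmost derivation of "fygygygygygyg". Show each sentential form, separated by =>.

S => Syg   [S → S y g]
Syg => Sygyg   [S → S y g]
Sygyg => Sygygyg   [S → S y g]
Sygygyg => Sygygygyg   [S → S y g]
Sygygygyg => Sygygygygyg   [S → S y g]
Sygygygygyg => Sygygygygygyg   [S → S y g]
Sygygygygygyg => fygygygygygyg   [S → f]

S => Syg => Sygyg => Sygygyg => Sygygygyg => Sygygygygyg => Sygygygygygyg => fygygygygygyg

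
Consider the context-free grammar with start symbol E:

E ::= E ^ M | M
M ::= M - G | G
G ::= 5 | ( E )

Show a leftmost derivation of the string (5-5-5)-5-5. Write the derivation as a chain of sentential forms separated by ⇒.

E ⇒ M   [E ::= M]
M ⇒ M-G   [M ::= M - G]
M-G ⇒ M-G-G   [M ::= M - G]
M-G-G ⇒ G-G-G   [M ::= G]
G-G-G ⇒ (E)-G-G   [G ::= ( E )]
(E)-G-G ⇒ (M)-G-G   [E ::= M]
(M)-G-G ⇒ (M-G)-G-G   [M ::= M - G]
(M-G)-G-G ⇒ (M-G-G)-G-G   [M ::= M - G]
(M-G-G)-G-G ⇒ (G-G-G)-G-G   [M ::= G]
(G-G-G)-G-G ⇒ (5-G-G)-G-G   [G ::= 5]
(5-G-G)-G-G ⇒ (5-5-G)-G-G   [G ::= 5]
(5-5-G)-G-G ⇒ (5-5-5)-G-G   [G ::= 5]
(5-5-5)-G-G ⇒ (5-5-5)-5-G   [G ::= 5]
(5-5-5)-5-G ⇒ (5-5-5)-5-5   [G ::= 5]

E⇒M⇒M-G⇒M-G-G⇒G-G-G⇒(E)-G-G⇒(M)-G-G⇒(M-G)-G-G⇒(M-G-G)-G-G⇒(G-G-G)-G-G⇒(5-G-G)-G-G⇒(5-5-G)-G-G⇒(5-5-5)-G-G⇒(5-5-5)-5-G⇒(5-5-5)-5-5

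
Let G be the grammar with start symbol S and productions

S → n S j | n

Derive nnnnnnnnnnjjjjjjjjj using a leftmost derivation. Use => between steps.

S => nSj => nnSjj => nnnSjjj => nnnnSjjjj => nnnnnSjjjjj => nnnnnnSjjjjjj => nnnnnnnSjjjjjjj => nnnnnnnnSjjjjjjjj => nnnnnnnnnSjjjjjjjjj => nnnnnnnnnnjjjjjjjjj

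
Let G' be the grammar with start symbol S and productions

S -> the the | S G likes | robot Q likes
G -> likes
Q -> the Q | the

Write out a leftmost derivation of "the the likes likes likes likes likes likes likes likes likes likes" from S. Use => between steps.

S => S G likes => S G likes G likes => S G likes G likes G likes => S G likes G likes G likes G likes => S G likes G likes G likes G likes G likes => the the G likes G likes G likes G likes G likes => the the likes likes G likes G likes G likes G likes => the the likes likes likes likes G likes G likes G likes => the the likes likes likes likes likes likes G likes G likes => the the likes likes likes likes likes likes likes likes G likes => the the likes likes likes likes likes likes likes likes likes likes

S => S G likes   [S -> S G likes]
S G likes => S G likes G likes   [S -> S G likes]
S G likes G likes => S G likes G likes G likes   [S -> S G likes]
S G likes G likes G likes => S G likes G likes G likes G likes   [S -> S G likes]
S G likes G likes G likes G likes => S G likes G likes G likes G likes G likes   [S -> S G likes]
S G likes G likes G likes G likes G likes => the the G likes G likes G likes G likes G likes   [S -> the the]
the the G likes G likes G likes G likes G likes => the the likes likes G likes G likes G likes G likes   [G -> likes]
the the likes likes G likes G likes G likes G likes => the the likes likes likes likes G likes G likes G likes   [G -> likes]
the the likes likes likes likes G likes G likes G likes => the the likes likes likes likes likes likes G likes G likes   [G -> likes]
the the likes likes likes likes likes likes G likes G likes => the the likes likes likes likes likes likes likes likes G likes   [G -> likes]
the the likes likes likes likes likes likes likes likes G likes => the the likes likes likes likes likes likes likes likes likes likes   [G -> likes]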